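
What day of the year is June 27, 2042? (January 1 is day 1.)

178

Days in months before June: 31 + 28 + 31 + 30 + 31 = 151.
Plus 27 days into June → day 178.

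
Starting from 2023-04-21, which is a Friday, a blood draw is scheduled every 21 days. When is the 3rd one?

The 3rd occurrence is 2 intervals after the first: 2 × 21 = 42 days after 2023-04-21.
April has 30 days — 9 days to the end of April leaves 33.
May has 31 days (2 left).
2 days into June → 2023-06-02.

2023-06-02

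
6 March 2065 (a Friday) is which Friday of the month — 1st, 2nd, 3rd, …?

Day 6 falls in week ⌈6/7⌉ of the month.
Days 1–7 hold the 1st Friday, 8–14 the 2nd, 15–21 the 3rd, 22–28 the 4th, 29–31 the 5th.
6 is in the range for the 1st.

1st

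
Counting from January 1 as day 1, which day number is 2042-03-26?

85

Days in months before March: 31 + 28 = 59.
Plus 26 days into March → day 85.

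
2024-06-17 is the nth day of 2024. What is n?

169

Days in months before June: 31 + 29 + 31 + 30 + 31 = 152.
Plus 17 days into June → day 169.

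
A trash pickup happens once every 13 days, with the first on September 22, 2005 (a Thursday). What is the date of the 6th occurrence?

November 26, 2005

The 6th occurrence is 5 intervals after the first: 5 × 13 = 65 days after September 22, 2005.
September has 30 days — 8 days to the end of September leaves 57.
October has 31 days (26 left).
26 days into November → November 26, 2005.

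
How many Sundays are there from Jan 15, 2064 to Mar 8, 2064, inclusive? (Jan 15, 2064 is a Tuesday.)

Jan 15, 2064 is a Tuesday; the first Sunday on or after it is Jan 20, 2064 (5 days later).
From Jan 20, 2064 to Mar 8, 2064: 11 + 29 + 8 = 48 days (rest of Jan, Feb, Mar).
48 ÷ 7 = 6 full weeks with remainder 6, so 6 more Sundays after the first → 7.

7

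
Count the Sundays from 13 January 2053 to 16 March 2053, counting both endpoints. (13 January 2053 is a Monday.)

9

13 January 2053 is a Monday; the first Sunday on or after it is 19 January 2053 (6 days later).
From 19 January 2053 to 16 March 2053: 12 + 28 + 16 = 56 days (rest of January, February, March).
56 ÷ 7 = 8 full weeks with remainder 0, so 8 more Sundays after the first → 9.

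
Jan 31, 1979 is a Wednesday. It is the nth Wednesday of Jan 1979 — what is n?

Day 31 falls in week ⌈31/7⌉ of the month.
Days 1–7 hold the 1st Wednesday, 8–14 the 2nd, 15–21 the 3rd, 22–28 the 4th, 29–31 the 5th.
31 is in the range for the 5th.

5th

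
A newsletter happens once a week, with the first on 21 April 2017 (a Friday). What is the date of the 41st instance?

The 41st occurrence is 40 intervals after the first: 40 × 7 = 280 days after 21 April 2017.
April has 30 days — 9 days to the end of April leaves 271.
May has 31 days (240 left).
June has 30 days (210 left).
July has 31 days (179 left).
August has 31 days (148 left).
September has 30 days (118 left).
October has 31 days (87 left).
November has 30 days (57 left).
December has 31 days (26 left).
26 days into January → 26 January 2018.

26 January 2018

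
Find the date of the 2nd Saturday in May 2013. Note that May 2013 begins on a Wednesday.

May 11, 2013

May 2013 begins on a Wednesday, so the first Saturday is May 4 (3 days later).
The 2nd Saturday is 1 weeks later: 4 + 7 = 11.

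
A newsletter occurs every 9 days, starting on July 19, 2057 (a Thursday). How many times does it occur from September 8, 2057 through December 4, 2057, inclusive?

Occurrences land 9·i days after July 19, 2057 for i = 0, 1, 2, …
September 8, 2057 is 51 days after the start; 51 ÷ 9 = 5 remainder 6; since the remainder is 6, round up to i = 6. First occurrence in the window: #7 on September 11, 2057 (6×9 = 54 days in).
December 4, 2057 is 138 days after the start; 138 ÷ 9 = 15 remainder 3. Last occurrence in the window: #16 on December 1, 2057.
Occurrences #7 through #16: 10 in total.

10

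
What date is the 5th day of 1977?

5 into Jan → Jan 5.

Jan 5, 1977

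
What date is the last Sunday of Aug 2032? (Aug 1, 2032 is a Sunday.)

Aug 2032 begins on a Sunday, so the first Sunday is Aug 1.
Aug 2032 has 31 days. Adding weeks: 1, 8, 15, 22, 29 — the last one ≤ 31 is the 29th.

Aug 29, 2032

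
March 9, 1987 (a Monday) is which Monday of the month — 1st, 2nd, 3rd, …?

2nd

Day 9 falls in week ⌈9/7⌉ of the month.
Days 1–7 hold the 1st Monday, 8–14 the 2nd, 15–21 the 3rd, 22–28 the 4th, 29–31 the 5th.
9 is in the range for the 2nd.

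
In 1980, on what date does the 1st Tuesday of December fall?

The first Tuesday of December 1980 is December 2.

2 December 1980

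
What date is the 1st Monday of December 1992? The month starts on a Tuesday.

1992-12-07

December 1992 begins on a Tuesday, so the first Monday is December 7 (6 days later).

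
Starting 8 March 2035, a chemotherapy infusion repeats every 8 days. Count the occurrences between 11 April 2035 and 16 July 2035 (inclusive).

12

Occurrences land 8·i days after 8 March 2035 for i = 0, 1, 2, …
11 April 2035 is 34 days after the start; 34 ÷ 8 = 4 remainder 2; since the remainder is 2, round up to i = 5. First occurrence in the window: #6 on 17 April 2035 (5×8 = 40 days in).
16 July 2035 is 130 days after the start; 130 ÷ 8 = 16 remainder 2. Last occurrence in the window: #17 on 14 July 2035.
Occurrences #6 through #17: 12 in total.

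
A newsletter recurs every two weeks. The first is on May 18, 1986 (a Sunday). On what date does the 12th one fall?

Oct 19, 1986

The 12th occurrence is 11 intervals after the first: 11 × 14 = 154 days after May 18, 1986.
May has 31 days — 13 days to the end of May leaves 141.
Jun has 30 days (111 left).
Jul has 31 days (80 left).
Aug has 31 days (49 left).
Sep has 30 days (19 left).
19 days into Oct → Oct 19, 1986.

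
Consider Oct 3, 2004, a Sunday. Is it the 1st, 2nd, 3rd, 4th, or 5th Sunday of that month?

Day 3 falls in week ⌈3/7⌉ of the month.
Days 1–7 hold the 1st Sunday, 8–14 the 2nd, 15–21 the 3rd, 22–28 the 4th, 29–31 the 5th.
3 is in the range for the 1st.

1st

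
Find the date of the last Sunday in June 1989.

1989-06-25

June 1989 begins on a Thursday, so the first Sunday is June 4 (3 days later).
June 1989 has 30 days. Adding weeks: 4, 11, 18, 25 — the last one ≤ 30 is the 25th.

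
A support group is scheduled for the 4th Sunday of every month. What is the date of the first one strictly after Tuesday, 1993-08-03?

August 1993 starts on a Sunday; its first Sunday is the 1st, so the 4th Sunday is the 22nd — 1993-08-22.
1993-08-22 is after 1993-08-03, so that is the next one.

1993-08-22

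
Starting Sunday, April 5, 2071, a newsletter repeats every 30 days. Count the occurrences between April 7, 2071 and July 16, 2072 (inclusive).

15

Occurrences land 30·i days after April 5, 2071 for i = 0, 1, 2, …
April 7, 2071 is 2 days after the start; 2 ÷ 30 = 0 remainder 2; since the remainder is 2, round up to i = 1. First occurrence in the window: #2 on May 5, 2071 (1×30 = 30 days in).
July 16, 2072 is 468 days after the start; 468 ÷ 30 = 15 remainder 18. Last occurrence in the window: #16 on June 28, 2072.
Occurrences #2 through #16: 15 in total.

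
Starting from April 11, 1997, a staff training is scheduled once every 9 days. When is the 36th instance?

The 36th occurrence is 35 intervals after the first: 35 × 9 = 315 days after April 11, 1997.
April has 30 days — 19 days to the end of April leaves 296.
May has 31 days (265 left).
June has 30 days (235 left).
July has 31 days (204 left).
August has 31 days (173 left).
September has 30 days (143 left).
October has 31 days (112 left).
November has 30 days (82 left).
December has 31 days (51 left).
January has 31 days (20 left).
20 days into February → February 20, 1998.

February 20, 1998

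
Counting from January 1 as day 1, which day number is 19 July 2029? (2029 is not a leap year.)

200

Days in months before July: 31 + 28 + 31 + 30 + 31 + 30 = 181.
Plus 19 days into July → day 200.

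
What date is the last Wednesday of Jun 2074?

Jun 27, 2074

Jun 2074 begins on a Friday, so the first Wednesday is Jun 6 (5 days later).
Jun 2074 has 30 days. Adding weeks: 6, 13, 20, 27 — the last one ≤ 30 is the 27th.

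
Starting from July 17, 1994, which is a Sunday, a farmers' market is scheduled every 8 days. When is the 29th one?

The 29th occurrence is 28 intervals after the first: 28 × 8 = 224 days after July 17, 1994.
July has 31 days — 14 days to the end of July leaves 210.
August has 31 days (179 left).
September has 30 days (149 left).
October has 31 days (118 left).
November has 30 days (88 left).
December has 31 days (57 left).
January has 31 days (26 left).
26 days into February → February 26, 1995.

February 26, 1995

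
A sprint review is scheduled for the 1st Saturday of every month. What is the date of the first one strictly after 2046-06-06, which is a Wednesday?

2046-07-07

June 2046 starts on a Friday, so its 1st Saturday is 2046-06-02 (1 day in).
That is not after 2046-06-06, so look at July 2046.
July 2046 starts on a Sunday, so its 1st Saturday is 2046-07-07 (6 days in).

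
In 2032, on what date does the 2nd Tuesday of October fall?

October 2032 begins on a Friday, so the first Tuesday is October 5 (4 days later).
The 2nd Tuesday is 1 weeks later: 5 + 7 = 12.

12 October 2032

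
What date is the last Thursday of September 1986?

1986-09-25

September 1986 begins on a Monday, so the first Thursday is September 4 (3 days later).
September 1986 has 30 days. Adding weeks: 4, 11, 18, 25 — the last one ≤ 30 is the 25th.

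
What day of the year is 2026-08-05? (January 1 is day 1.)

217

Days in months before August: 31 + 28 + 31 + 30 + 31 + 30 + 31 = 212.
Plus 5 days into August → day 217.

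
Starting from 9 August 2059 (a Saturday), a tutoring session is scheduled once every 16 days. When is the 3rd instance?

The 3rd occurrence is 2 intervals after the first: 2 × 16 = 32 days after 9 August 2059.
August has 31 days — 22 days to the end of August leaves 10.
10 days into September → 10 September 2059.

10 September 2059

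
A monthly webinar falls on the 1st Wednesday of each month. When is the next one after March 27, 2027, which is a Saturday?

March 2027 starts on a Monday, so its 1st Wednesday is March 3, 2027 (2 days in).
That is not after March 27, 2027, so look at April 2027.
April 2027 starts on a Thursday, so its 1st Wednesday is April 7, 2027 (6 days in).

April 7, 2027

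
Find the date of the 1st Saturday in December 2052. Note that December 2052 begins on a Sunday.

December 2052 begins on a Sunday, so the first Saturday is December 7 (6 days later).

December 7, 2052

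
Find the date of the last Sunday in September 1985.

September 29, 1985

The first Sunday of September 1985 is September 1.
September 1985 has 30 days. Adding weeks: 1, 8, 15, 22, 29 — the last one ≤ 30 is the 29th.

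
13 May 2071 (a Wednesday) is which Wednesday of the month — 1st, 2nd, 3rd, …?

Day 13 falls in week ⌈13/7⌉ of the month.
Days 1–7 hold the 1st Wednesday, 8–14 the 2nd, 15–21 the 3rd, 22–28 the 4th, 29–31 the 5th.
13 is in the range for the 2nd.

2nd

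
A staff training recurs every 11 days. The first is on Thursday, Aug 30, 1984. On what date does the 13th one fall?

Jan 9, 1985

The 13th occurrence is 12 intervals after the first: 12 × 11 = 132 days after Aug 30, 1984.
Aug has 31 days — 1 day to the end of Aug leaves 131.
Sep has 30 days (101 left).
Oct has 31 days (70 left).
Nov has 30 days (40 left).
Dec has 31 days (9 left).
9 days into Jan → Jan 9, 1985.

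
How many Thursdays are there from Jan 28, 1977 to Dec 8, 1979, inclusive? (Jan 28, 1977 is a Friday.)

149

Jan 28, 1977 is a Friday; the first Thursday on or after it is Feb 3, 1977 (6 days later).
From Feb 3, 1977 to Dec 8, 1979: 331 + 365 + 342 = 1038 days (rest of 1977, 1978, to Dec 8, 1979 in 1979).
1038 ÷ 7 = 148 full weeks with remainder 2, so 148 more Thursdays after the first → 149.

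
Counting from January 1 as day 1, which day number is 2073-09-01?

244

Days in months before September: 31 + 28 + 31 + 30 + 31 + 30 + 31 + 31 = 243.
Plus 1 day into September → day 244.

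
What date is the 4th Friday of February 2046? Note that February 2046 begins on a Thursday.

February 2046 begins on a Thursday, so the first Friday is February 2 (1 day later).
The 4th Friday is 3 weeks later: 2 + 21 = 23.

February 23, 2046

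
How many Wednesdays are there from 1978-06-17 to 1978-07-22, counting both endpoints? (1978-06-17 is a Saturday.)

5

1978-06-17 is a Saturday; the first Wednesday on or after it is 1978-06-21 (4 days later).
From 1978-06-21 to 1978-07-22: 9 + 22 = 31 days (rest of June, July).
31 ÷ 7 = 4 full weeks with remainder 3, so 4 more Wednesdays after the first → 5.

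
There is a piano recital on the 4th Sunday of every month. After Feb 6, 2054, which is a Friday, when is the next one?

Feb 22, 2054

Feb 2054 starts on a Sunday; its first Sunday is the 1st, so the 4th Sunday is the 22nd — Feb 22, 2054.
Feb 22, 2054 is after Feb 6, 2054, so that is the next one.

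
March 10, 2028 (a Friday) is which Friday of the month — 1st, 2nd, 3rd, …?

Day 10 falls in week ⌈10/7⌉ of the month.
Days 1–7 hold the 1st Friday, 8–14 the 2nd, 15–21 the 3rd, 22–28 the 4th, 29–31 the 5th.
10 is in the range for the 2nd.

2nd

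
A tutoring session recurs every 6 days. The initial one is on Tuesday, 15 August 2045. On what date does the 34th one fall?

The 34th occurrence is 33 intervals after the first: 33 × 6 = 198 days after 15 August 2045.
August has 31 days — 16 days to the end of August leaves 182.
September has 30 days (152 left).
October has 31 days (121 left).
November has 30 days (91 left).
December has 31 days (60 left).
January has 31 days (29 left).
February has 28 days (1 left).
1 day into March → 1 March 2046.

1 March 2046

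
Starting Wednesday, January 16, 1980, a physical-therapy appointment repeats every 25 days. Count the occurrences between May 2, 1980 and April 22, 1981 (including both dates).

14

Occurrences land 25·i days after January 16, 1980 for i = 0, 1, 2, …
May 2, 1980 is 107 days after the start; 107 ÷ 25 = 4 remainder 7; since the remainder is 7, round up to i = 5. First occurrence in the window: #6 on May 20, 1980 (5×25 = 125 days in).
April 22, 1981 is 462 days after the start; 462 ÷ 25 = 18 remainder 12. Last occurrence in the window: #19 on April 10, 1981.
Occurrences #6 through #19: 14 in total.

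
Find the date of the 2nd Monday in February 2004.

9 February 2004

February 2004 begins on a Sunday, so the first Monday is February 2 (1 day later).
The 2nd Monday is 1 weeks later: 2 + 7 = 9.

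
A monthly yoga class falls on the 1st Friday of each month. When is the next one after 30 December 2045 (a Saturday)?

5 January 2046

December 2045 starts on a Friday, so its 1st Friday is 1 December 2045.
That is not after 30 December 2045, so look at January 2046.
January 2046 starts on a Monday, so its 1st Friday is 5 January 2046 (4 days in).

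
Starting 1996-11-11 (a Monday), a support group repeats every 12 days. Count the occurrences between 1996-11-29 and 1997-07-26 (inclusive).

Occurrences land 12·i days after 1996-11-11 for i = 0, 1, 2, …
1996-11-29 is 18 days after the start; 18 ÷ 12 = 1 remainder 6; since the remainder is 6, round up to i = 2. First occurrence in the window: #3 on 1996-12-05 (2×12 = 24 days in).
1997-07-26 is 257 days after the start; 257 ÷ 12 = 21 remainder 5. Last occurrence in the window: #22 on 1997-07-21.
Occurrences #3 through #22: 20 in total.

20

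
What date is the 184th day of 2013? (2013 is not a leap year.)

January has 31 days (184 − 31 = 153 remain).
February has 28 days (153 − 28 = 125 remain).
March has 31 days (125 − 31 = 94 remain).
April has 30 days (94 − 30 = 64 remain).
May has 31 days (64 − 31 = 33 remain).
June has 30 days (33 − 30 = 3 remain).
3 into July → July 3.

3 July 2013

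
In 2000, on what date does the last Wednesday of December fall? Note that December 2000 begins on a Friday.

27 December 2000

December 2000 begins on a Friday, so the first Wednesday is December 6 (5 days later).
December 2000 has 31 days. Adding weeks: 6, 13, 20, 27 — the last one ≤ 31 is the 27th.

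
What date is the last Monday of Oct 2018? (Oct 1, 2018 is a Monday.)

Oct 29, 2018

Oct 2018 begins on a Monday, so the first Monday is Oct 1.
Oct 2018 has 31 days. Adding weeks: 1, 8, 15, 22, 29 — the last one ≤ 31 is the 29th.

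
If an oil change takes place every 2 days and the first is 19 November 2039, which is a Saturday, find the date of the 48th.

The 48th occurrence is 47 intervals after the first: 47 × 2 = 94 days after 19 November 2039.
November has 30 days — 11 days to the end of November leaves 83.
December has 31 days (52 left).
January has 31 days (21 left).
21 days into February → 21 February 2040.

21 February 2040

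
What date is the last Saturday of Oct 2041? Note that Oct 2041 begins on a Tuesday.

Oct 26, 2041

Oct 2041 begins on a Tuesday, so the first Saturday is Oct 5 (4 days later).
Oct 2041 has 31 days. Adding weeks: 5, 12, 19, 26 — the last one ≤ 31 is the 26th.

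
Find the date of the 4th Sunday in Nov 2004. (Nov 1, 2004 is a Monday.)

Nov 2004 begins on a Monday, so the first Sunday is Nov 7 (6 days later).
The 4th Sunday is 3 weeks later: 7 + 21 = 28.

Nov 28, 2004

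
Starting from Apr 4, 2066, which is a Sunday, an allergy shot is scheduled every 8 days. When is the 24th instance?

The 24th occurrence is 23 intervals after the first: 23 × 8 = 184 days after Apr 4, 2066.
Apr has 30 days — 26 days to the end of Apr leaves 158.
May has 31 days (127 left).
Jun has 30 days (97 left).
Jul has 31 days (66 left).
Aug has 31 days (35 left).
Sep has 30 days (5 left).
5 days into Oct → Oct 5, 2066.

Oct 5, 2066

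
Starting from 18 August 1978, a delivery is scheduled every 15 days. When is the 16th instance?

31 March 1979

The 16th occurrence is 15 intervals after the first: 15 × 15 = 225 days after 18 August 1978.
August has 31 days — 13 days to the end of August leaves 212.
September has 30 days (182 left).
October has 31 days (151 left).
November has 30 days (121 left).
December has 31 days (90 left).
January has 31 days (59 left).
February has 28 days (31 left).
31 days into March → 31 March 1979.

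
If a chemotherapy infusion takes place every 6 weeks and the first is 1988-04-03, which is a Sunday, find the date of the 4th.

1988-08-07

The 4th occurrence is 3 intervals after the first: 3 × 42 = 126 days after 1988-04-03.
April has 30 days — 27 days to the end of April leaves 99.
May has 31 days (68 left).
June has 30 days (38 left).
July has 31 days (7 left).
7 days into August → 1988-08-07.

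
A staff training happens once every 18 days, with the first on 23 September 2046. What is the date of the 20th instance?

31 August 2047

The 20th occurrence is 19 intervals after the first: 19 × 18 = 342 days after 23 September 2046.
September has 30 days — 7 days to the end of September leaves 335.
October has 31 days (304 left).
November has 30 days (274 left).
December has 31 days (243 left).
January has 31 days (212 left).
February has 28 days (184 left).
March has 31 days (153 left).
April has 30 days (123 left).
May has 31 days (92 left).
June has 30 days (62 left).
July has 31 days (31 left).
31 days into August → 31 August 2047.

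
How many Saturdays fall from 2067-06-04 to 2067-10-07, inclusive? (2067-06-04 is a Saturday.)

2067-06-04 is a Saturday; the first Saturday on or after it is 2067-06-04.
From 2067-06-04 to 2067-10-07: 26 + 31 + 31 + 30 + 7 = 125 days (rest of June, July, August, September, October).
125 ÷ 7 = 17 full weeks with remainder 6, so 17 more Saturdays after the first → 18.

18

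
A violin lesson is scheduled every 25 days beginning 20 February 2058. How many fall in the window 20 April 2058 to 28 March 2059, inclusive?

14

Occurrences land 25·i days after 20 February 2058 for i = 0, 1, 2, …
20 April 2058 is 59 days after the start; 59 ÷ 25 = 2 remainder 9; since the remainder is 9, round up to i = 3. First occurrence in the window: #4 on 6 May 2058 (3×25 = 75 days in).
28 March 2059 is 401 days after the start; 401 ÷ 25 = 16 remainder 1. Last occurrence in the window: #17 on 27 March 2059.
Occurrences #4 through #17: 14 in total.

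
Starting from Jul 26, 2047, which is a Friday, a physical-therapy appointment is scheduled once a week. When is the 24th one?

The 24th occurrence is 23 intervals after the first: 23 × 7 = 161 days after Jul 26, 2047.
Jul has 31 days — 5 days to the end of Jul leaves 156.
Aug has 31 days (125 left).
Sep has 30 days (95 left).
Oct has 31 days (64 left).
Nov has 30 days (34 left).
Dec has 31 days (3 left).
3 days into Jan → Jan 3, 2048.

Jan 3, 2048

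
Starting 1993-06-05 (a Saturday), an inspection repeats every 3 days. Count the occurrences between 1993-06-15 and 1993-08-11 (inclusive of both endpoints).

19

Occurrences land 3·i days after 1993-06-05 for i = 0, 1, 2, …
1993-06-15 is 10 days after the start; 10 ÷ 3 = 3 remainder 1; since the remainder is 1, round up to i = 4. First occurrence in the window: #5 on 1993-06-17 (4×3 = 12 days in).
1993-08-11 is 67 days after the start; 67 ÷ 3 = 22 remainder 1. Last occurrence in the window: #23 on 1993-08-10.
Occurrences #5 through #23: 19 in total.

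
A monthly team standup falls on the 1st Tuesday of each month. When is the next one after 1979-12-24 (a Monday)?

1980-01-01

December 1979 starts on a Saturday, so its 1st Tuesday is 1979-12-04 (3 days in).
That is not after 1979-12-24, so look at January 1980.
January 1980 starts on a Tuesday, so its 1st Tuesday is 1980-01-01.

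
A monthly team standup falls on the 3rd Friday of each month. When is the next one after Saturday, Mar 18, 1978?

Apr 21, 1978

Mar 1978 starts on a Wednesday; its first Friday is the 3rd, so the 3rd Friday is the 17th — Mar 17, 1978.
That is not after Mar 18, 1978, so look at Apr 1978.
Apr 1978 starts on a Saturday; its first Friday is the 7th, so the 3rd Friday is the 21st — Apr 21, 1978.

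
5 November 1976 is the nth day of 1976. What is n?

Days in months before November: 31 + 29 + 31 + 30 + 31 + 30 + 31 + 31 + 30 + 31 = 305.
Plus 5 days into November → day 310.

310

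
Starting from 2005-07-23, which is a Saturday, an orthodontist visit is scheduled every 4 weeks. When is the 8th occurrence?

2006-02-04

The 8th occurrence is 7 intervals after the first: 7 × 28 = 196 days after 2005-07-23.
July has 31 days — 8 days to the end of July leaves 188.
August has 31 days (157 left).
September has 30 days (127 left).
October has 31 days (96 left).
November has 30 days (66 left).
December has 31 days (35 left).
January has 31 days (4 left).
4 days into February → 2006-02-04.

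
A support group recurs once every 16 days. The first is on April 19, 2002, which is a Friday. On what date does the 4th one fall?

The 4th occurrence is 3 intervals after the first: 3 × 16 = 48 days after April 19, 2002.
April has 30 days — 11 days to the end of April leaves 37.
May has 31 days (6 left).
6 days into June → June 6, 2002.

June 6, 2002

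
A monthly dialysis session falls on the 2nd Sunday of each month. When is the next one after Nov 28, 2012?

Dec 9, 2012

Nov 2012 starts on a Thursday; its first Sunday is the 4th, so the 2nd Sunday is the 11th — Nov 11, 2012.
That is not after Nov 28, 2012, so look at Dec 2012.
Dec 2012 starts on a Saturday; its first Sunday is the 2nd, so the 2nd Sunday is the 9th — Dec 9, 2012.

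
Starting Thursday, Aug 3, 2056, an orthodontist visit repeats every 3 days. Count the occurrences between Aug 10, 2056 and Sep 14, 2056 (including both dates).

Occurrences land 3·i days after Aug 3, 2056 for i = 0, 1, 2, …
Aug 10, 2056 is 7 days after the start; 7 ÷ 3 = 2 remainder 1; since the remainder is 1, round up to i = 3. First occurrence in the window: #4 on Aug 12, 2056 (3×3 = 9 days in).
Sep 14, 2056 is 42 days after the start; 42 ÷ 3 = 14 remainder 0. Last occurrence in the window: #15 on Sep 14, 2056.
Occurrences #4 through #15: 12 in total.

12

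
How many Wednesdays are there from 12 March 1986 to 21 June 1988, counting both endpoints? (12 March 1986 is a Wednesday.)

12 March 1986 is a Wednesday; the first Wednesday on or after it is 12 March 1986.
From 12 March 1986 to 21 June 1988: 294 + 365 + 173 = 832 days (rest of 1986, 1987, to 21 June 1988 in 1988).
832 ÷ 7 = 118 full weeks with remainder 6, so 118 more Wednesdays after the first → 119.

119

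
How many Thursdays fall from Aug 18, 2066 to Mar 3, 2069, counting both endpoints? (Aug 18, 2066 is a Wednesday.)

Aug 18, 2066 is a Wednesday; the first Thursday on or after it is Aug 19, 2066 (1 day later).
From Aug 19, 2066 to Mar 3, 2069: 134 + 365 + 366 + 62 = 927 days (rest of 2066, 2067, 2068, to Mar 3, 2069 in 2069).
927 ÷ 7 = 132 full weeks with remainder 3, so 132 more Thursdays after the first → 133.

133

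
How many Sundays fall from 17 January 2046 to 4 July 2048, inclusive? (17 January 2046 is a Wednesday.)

17 January 2046 is a Wednesday; the first Sunday on or after it is 21 January 2046 (4 days later).
From 21 January 2046 to 4 July 2048: 344 + 365 + 186 = 895 days (rest of 2046, 2047, to 4 July 2048 in 2048).
895 ÷ 7 = 127 full weeks with remainder 6, so 127 more Sundays after the first → 128.

128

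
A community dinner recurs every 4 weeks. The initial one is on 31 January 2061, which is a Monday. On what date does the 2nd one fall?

The 2nd occurrence is 1 interval after the first: 1 × 28 = 28 days after 31 January 2061.
January has 31 days — 0 days to the end of January leaves 28.
28 days into February → 28 February 2061.

28 February 2061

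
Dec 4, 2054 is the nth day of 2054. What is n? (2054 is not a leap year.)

Days in months before Dec: 31 + 28 + 31 + 30 + 31 + 30 + 31 + 31 + 30 + 31 + 30 = 334.
Plus 4 days into Dec → day 338.

338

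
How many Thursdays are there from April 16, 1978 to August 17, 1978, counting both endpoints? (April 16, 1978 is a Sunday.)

18

April 16, 1978 is a Sunday; the first Thursday on or after it is April 20, 1978 (4 days later).
From April 20, 1978 to August 17, 1978: 10 + 31 + 30 + 31 + 17 = 119 days (rest of April, May, June, July, August).
119 ÷ 7 = 17 full weeks with remainder 0, so 17 more Thursdays after the first → 18.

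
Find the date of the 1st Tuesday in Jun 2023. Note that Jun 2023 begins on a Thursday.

Jun 6, 2023

Jun 2023 begins on a Thursday, so the first Tuesday is Jun 6 (5 days later).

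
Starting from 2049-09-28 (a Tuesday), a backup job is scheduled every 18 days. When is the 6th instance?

2049-12-27

The 6th occurrence is 5 intervals after the first: 5 × 18 = 90 days after 2049-09-28.
September has 30 days — 2 days to the end of September leaves 88.
October has 31 days (57 left).
November has 30 days (27 left).
27 days into December → 2049-12-27.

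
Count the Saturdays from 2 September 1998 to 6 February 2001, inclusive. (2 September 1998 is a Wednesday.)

127

2 September 1998 is a Wednesday; the first Saturday on or after it is 5 September 1998 (3 days later).
From 5 September 1998 to 6 February 2001: 117 + 365 + 366 + 37 = 885 days (rest of 1998, 1999, 2000, to 6 February 2001 in 2001).
885 ÷ 7 = 126 full weeks with remainder 3, so 126 more Saturdays after the first → 127.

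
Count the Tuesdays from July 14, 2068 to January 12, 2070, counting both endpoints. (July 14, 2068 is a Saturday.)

July 14, 2068 is a Saturday; the first Tuesday on or after it is July 17, 2068 (3 days later).
From July 17, 2068 to January 12, 2070: 167 + 365 + 12 = 544 days (rest of 2068, 2069, to January 12, 2070 in 2070).
544 ÷ 7 = 77 full weeks with remainder 5, so 77 more Tuesdays after the first → 78.

78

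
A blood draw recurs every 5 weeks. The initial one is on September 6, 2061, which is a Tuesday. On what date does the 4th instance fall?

December 20, 2061

The 4th occurrence is 3 intervals after the first: 3 × 35 = 105 days after September 6, 2061.
September has 30 days — 24 days to the end of September leaves 81.
October has 31 days (50 left).
November has 30 days (20 left).
20 days into December → December 20, 2061.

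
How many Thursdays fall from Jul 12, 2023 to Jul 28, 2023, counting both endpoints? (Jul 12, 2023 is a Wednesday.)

3

Jul 12, 2023 is a Wednesday; the first Thursday on or after it is Jul 13, 2023 (1 day later).
From Jul 13, 2023 to Jul 28, 2023 is 28 − 13 = 15 days.
15 ÷ 7 = 2 full weeks with remainder 1, so 2 more Thursdays after the first → 3.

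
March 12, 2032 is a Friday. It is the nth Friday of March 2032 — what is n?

2nd

Day 12 falls in week ⌈12/7⌉ of the month.
Days 1–7 hold the 1st Friday, 8–14 the 2nd, 15–21 the 3rd, 22–28 the 4th, 29–31 the 5th.
12 is in the range for the 2nd.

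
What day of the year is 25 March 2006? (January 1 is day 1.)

Days in months before March: 31 + 28 = 59.
Plus 25 days into March → day 84.

84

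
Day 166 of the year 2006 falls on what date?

January has 31 days (166 − 31 = 135 remain).
February has 28 days (135 − 28 = 107 remain).
March has 31 days (107 − 31 = 76 remain).
April has 30 days (76 − 30 = 46 remain).
May has 31 days (46 − 31 = 15 remain).
15 into June → June 15.

June 15, 2006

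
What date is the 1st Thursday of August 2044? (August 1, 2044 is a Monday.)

August 4, 2044

August 2044 begins on a Monday, so the first Thursday is August 4 (3 days later).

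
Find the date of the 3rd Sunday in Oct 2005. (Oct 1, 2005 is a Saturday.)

Oct 16, 2005

Oct 2005 begins on a Saturday, so the first Sunday is Oct 2 (1 day later).
The 3rd Sunday is 2 weeks later: 2 + 14 = 16.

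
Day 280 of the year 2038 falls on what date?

January has 31 days (280 − 31 = 249 remain).
February has 28 days (249 − 28 = 221 remain).
March has 31 days (221 − 31 = 190 remain).
April has 30 days (190 − 30 = 160 remain).
May has 31 days (160 − 31 = 129 remain).
June has 30 days (129 − 30 = 99 remain).
July has 31 days (99 − 31 = 68 remain).
August has 31 days (68 − 31 = 37 remain).
September has 30 days (37 − 30 = 7 remain).
7 into October → October 7.

October 7, 2038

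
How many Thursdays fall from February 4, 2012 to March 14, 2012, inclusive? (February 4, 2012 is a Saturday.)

February 4, 2012 is a Saturday; the first Thursday on or after it is February 9, 2012 (5 days later).
From February 9, 2012 to March 14, 2012: 20 + 14 = 34 days (rest of February, March).
34 ÷ 7 = 4 full weeks with remainder 6, so 4 more Thursdays after the first → 5.

5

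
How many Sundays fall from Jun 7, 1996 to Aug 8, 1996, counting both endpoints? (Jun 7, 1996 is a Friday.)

Jun 7, 1996 is a Friday; the first Sunday on or after it is Jun 9, 1996 (2 days later).
From Jun 9, 1996 to Aug 8, 1996: 21 + 31 + 8 = 60 days (rest of Jun, Jul, Aug).
60 ÷ 7 = 8 full weeks with remainder 4, so 8 more Sundays after the first → 9.

9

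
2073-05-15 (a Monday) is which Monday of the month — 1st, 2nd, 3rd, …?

Day 15 falls in week ⌈15/7⌉ of the month.
Days 1–7 hold the 1st Monday, 8–14 the 2nd, 15–21 the 3rd, 22–28 the 4th, 29–31 the 5th.
15 is in the range for the 3rd.

3rd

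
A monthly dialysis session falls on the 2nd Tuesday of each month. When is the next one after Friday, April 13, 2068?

April 2068 starts on a Sunday; its first Tuesday is the 3rd, so the 2nd Tuesday is the 10th — April 10, 2068.
That is not after April 13, 2068, so look at May 2068.
May 2068 starts on a Tuesday; its first Tuesday is the 1st, so the 2nd Tuesday is the 8th — May 8, 2068.

May 8, 2068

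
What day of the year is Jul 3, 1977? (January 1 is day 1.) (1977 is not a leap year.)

Days in months before Jul: 31 + 28 + 31 + 30 + 31 + 30 = 181.
Plus 3 days into Jul → day 184.

184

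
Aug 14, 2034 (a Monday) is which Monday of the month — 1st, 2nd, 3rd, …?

2nd

Day 14 falls in week ⌈14/7⌉ of the month.
Days 1–7 hold the 1st Monday, 8–14 the 2nd, 15–21 the 3rd, 22–28 the 4th, 29–31 the 5th.
14 is in the range for the 2nd.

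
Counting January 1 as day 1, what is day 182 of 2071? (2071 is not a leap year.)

Jul 1, 2071

Jan has 31 days (182 − 31 = 151 remain).
Feb has 28 days (151 − 28 = 123 remain).
Mar has 31 days (123 − 31 = 92 remain).
Apr has 30 days (92 − 30 = 62 remain).
May has 31 days (62 − 31 = 31 remain).
Jun has 30 days (31 − 30 = 1 remain).
1 into Jul → Jul 1.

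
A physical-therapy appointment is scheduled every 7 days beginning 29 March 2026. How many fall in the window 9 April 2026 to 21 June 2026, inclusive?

Occurrences land 7·i days after 29 March 2026 for i = 0, 1, 2, …
9 April 2026 is 11 days after the start; 11 ÷ 7 = 1 remainder 4; since the remainder is 4, round up to i = 2. First occurrence in the window: #3 on 12 April 2026 (2×7 = 14 days in).
21 June 2026 is 84 days after the start; 84 ÷ 7 = 12 remainder 0. Last occurrence in the window: #13 on 21 June 2026.
Occurrences #3 through #13: 11 in total.

11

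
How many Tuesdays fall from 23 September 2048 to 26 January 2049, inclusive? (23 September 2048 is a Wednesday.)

23 September 2048 is a Wednesday; the first Tuesday on or after it is 29 September 2048 (6 days later).
From 29 September 2048 to 26 January 2049: 1 + 31 + 30 + 31 + 26 = 119 days (rest of September, October, November, December, January).
119 ÷ 7 = 17 full weeks with remainder 0, so 17 more Tuesdays after the first → 18.

18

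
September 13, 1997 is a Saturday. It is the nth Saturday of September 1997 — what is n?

2nd

Day 13 falls in week ⌈13/7⌉ of the month.
Days 1–7 hold the 1st Saturday, 8–14 the 2nd, 15–21 the 3rd, 22–28 the 4th, 29–31 the 5th.
13 is in the range for the 2nd.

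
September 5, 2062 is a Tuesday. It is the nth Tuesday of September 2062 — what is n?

1st

Day 5 falls in week ⌈5/7⌉ of the month.
Days 1–7 hold the 1st Tuesday, 8–14 the 2nd, 15–21 the 3rd, 22–28 the 4th, 29–31 the 5th.
5 is in the range for the 1st.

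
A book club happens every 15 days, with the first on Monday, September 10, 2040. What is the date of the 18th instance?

May 23, 2041

The 18th occurrence is 17 intervals after the first: 17 × 15 = 255 days after September 10, 2040.
September has 30 days — 20 days to the end of September leaves 235.
October has 31 days (204 left).
November has 30 days (174 left).
December has 31 days (143 left).
January has 31 days (112 left).
February has 28 days (84 left).
March has 31 days (53 left).
April has 30 days (23 left).
23 days into May → May 23, 2041.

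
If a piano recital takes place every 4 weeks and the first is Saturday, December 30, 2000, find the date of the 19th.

The 19th occurrence is 18 intervals after the first: 18 × 28 = 504 days after December 30, 2000.
December has 31 days — 1 day to the end of December leaves 503.
2001 has 365 days (138 left).
January has 31 days (107 left).
February has 28 days (79 left).
March has 31 days (48 left).
April has 30 days (18 left).
18 days into May → May 18, 2002.

May 18, 2002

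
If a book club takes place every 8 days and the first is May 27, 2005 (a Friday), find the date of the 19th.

The 19th occurrence is 18 intervals after the first: 18 × 8 = 144 days after May 27, 2005.
May has 31 days — 4 days to the end of May leaves 140.
Jun has 30 days (110 left).
Jul has 31 days (79 left).
Aug has 31 days (48 left).
Sep has 30 days (18 left).
18 days into Oct → Oct 18, 2005.

Oct 18, 2005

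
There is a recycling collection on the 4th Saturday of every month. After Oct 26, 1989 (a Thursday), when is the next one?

Oct 1989 starts on a Sunday; its first Saturday is the 7th, so the 4th Saturday is the 28th — Oct 28, 1989.
Oct 28, 1989 is after Oct 26, 1989, so that is the next one.

Oct 28, 1989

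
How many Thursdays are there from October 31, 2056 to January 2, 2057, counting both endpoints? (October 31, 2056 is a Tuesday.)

9

October 31, 2056 is a Tuesday; the first Thursday on or after it is November 2, 2056 (2 days later).
From November 2, 2056 to January 2, 2057: 28 + 31 + 2 = 61 days (rest of November, December, January).
61 ÷ 7 = 8 full weeks with remainder 5, so 8 more Thursdays after the first → 9.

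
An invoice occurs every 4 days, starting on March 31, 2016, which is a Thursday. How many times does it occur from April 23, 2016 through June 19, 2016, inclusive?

Occurrences land 4·i days after March 31, 2016 for i = 0, 1, 2, …
April 23, 2016 is 23 days after the start; 23 ÷ 4 = 5 remainder 3; since the remainder is 3, round up to i = 6. First occurrence in the window: #7 on April 24, 2016 (6×4 = 24 days in).
June 19, 2016 is 80 days after the start; 80 ÷ 4 = 20 remainder 0. Last occurrence in the window: #21 on June 19, 2016.
Occurrences #7 through #21: 15 in total.

15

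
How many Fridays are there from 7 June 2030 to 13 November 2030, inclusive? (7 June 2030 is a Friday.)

7 June 2030 is a Friday; the first Friday on or after it is 7 June 2030.
From 7 June 2030 to 13 November 2030: 23 + 31 + 31 + 30 + 31 + 13 = 159 days (rest of June, July, August, September, October, November).
159 ÷ 7 = 22 full weeks with remainder 5, so 22 more Fridays after the first → 23.

23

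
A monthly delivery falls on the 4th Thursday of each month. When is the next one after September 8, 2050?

September 22, 2050

September 2050 starts on a Thursday; its first Thursday is the 1st, so the 4th Thursday is the 22nd — September 22, 2050.
September 22, 2050 is after September 8, 2050, so that is the next one.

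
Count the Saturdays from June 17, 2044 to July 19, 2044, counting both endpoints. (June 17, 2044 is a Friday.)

June 17, 2044 is a Friday; the first Saturday on or after it is June 18, 2044 (1 day later).
From June 18, 2044 to July 19, 2044: 12 + 19 = 31 days (rest of June, July).
31 ÷ 7 = 4 full weeks with remainder 3, so 4 more Saturdays after the first → 5.

5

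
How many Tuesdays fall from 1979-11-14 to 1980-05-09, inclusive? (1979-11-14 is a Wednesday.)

1979-11-14 is a Wednesday; the first Tuesday on or after it is 1979-11-20 (6 days later).
From 1979-11-20 to 1980-05-09: 10 + 31 + 31 + 29 + 31 + 30 + 9 = 171 days (rest of November, December, January, February, March, April, May).
171 ÷ 7 = 24 full weeks with remainder 3, so 24 more Tuesdays after the first → 25.

25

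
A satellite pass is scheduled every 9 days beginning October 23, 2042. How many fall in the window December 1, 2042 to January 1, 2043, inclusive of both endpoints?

Occurrences land 9·i days after October 23, 2042 for i = 0, 1, 2, …
December 1, 2042 is 39 days after the start; 39 ÷ 9 = 4 remainder 3; since the remainder is 3, round up to i = 5. First occurrence in the window: #6 on December 7, 2042 (5×9 = 45 days in).
January 1, 2043 is 70 days after the start; 70 ÷ 9 = 7 remainder 7. Last occurrence in the window: #8 on December 25, 2042.
Occurrences #6 through #8: 3 in total.

3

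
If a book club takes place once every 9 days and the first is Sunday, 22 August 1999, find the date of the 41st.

16 August 2000

The 41st occurrence is 40 intervals after the first: 40 × 9 = 360 days after 22 August 1999.
August has 31 days — 9 days to the end of August leaves 351.
September has 30 days (321 left).
October has 31 days (290 left).
November has 30 days (260 left).
December has 31 days (229 left).
January has 31 days (198 left).
February has 29 days (169 left).
March has 31 days (138 left).
April has 30 days (108 left).
May has 31 days (77 left).
June has 30 days (47 left).
July has 31 days (16 left).
16 days into August → 16 August 2000.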